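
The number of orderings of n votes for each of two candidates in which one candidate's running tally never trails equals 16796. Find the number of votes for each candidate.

10

Such ballot sequences with n votes each are counted by C_n; 16796 = C_10.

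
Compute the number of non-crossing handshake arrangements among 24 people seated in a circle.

With 24 = 2·12 people, non-crossing handshake pairings are non-crossing perfect matchings on a circle, counted by C_12.
C_12 = 208012.

208012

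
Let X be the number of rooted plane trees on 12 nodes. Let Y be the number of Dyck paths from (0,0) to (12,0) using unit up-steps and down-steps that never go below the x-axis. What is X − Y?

Rooted ordered (plane) trees on m nodes have m−1 edges and are counted by C_{m−1}; m = 12 gives C_11. So X = C_11 = 58786.
A Dyck path with 6 up-steps and 6 down-steps has semilength 6, so there are C_6 of them. So Y = C_6 = 132.
X − Y = 58786 − 132 = 58654.

58654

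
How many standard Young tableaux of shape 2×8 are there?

Standard Young tableaux of shape 2×n are counted by C_n; here n = 8.
C_8 = 1430.

1430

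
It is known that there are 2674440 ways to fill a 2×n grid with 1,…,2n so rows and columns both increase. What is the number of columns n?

Standard Young tableaux of shape 2×n are counted by C_n. Since C_14 = 2674440, the index is 14.

14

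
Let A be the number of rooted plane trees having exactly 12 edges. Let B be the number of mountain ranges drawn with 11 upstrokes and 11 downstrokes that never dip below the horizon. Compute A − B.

Rooted ordered trees with n edges are counted by C_n; here n = 12. So A = C_12 = 208012.
Paths of 11 up- and 11 down-steps that never dip below the axis are Dyck paths; their count is C_11. So B = C_11 = 58786.
A − B = 208012 − 58786 = 149226.

149226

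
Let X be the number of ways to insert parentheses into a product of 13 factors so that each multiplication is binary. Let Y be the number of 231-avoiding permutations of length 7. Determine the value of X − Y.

207583

Ways to associate a product of 13 factors correspond to binary trees on 13 leaves, so the count is C_12. So X = C_12 = 208012.
Permutations of [n] avoiding any single length-3 pattern are counted by C_n; here n = 7. So Y = C_7 = 429.
X − Y = 208012 − 429 = 207583.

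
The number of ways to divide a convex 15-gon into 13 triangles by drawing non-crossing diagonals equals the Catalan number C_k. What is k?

13

A convex 15-gon is triangulated into 13 triangles, and the number of such triangulations is the Catalan number C_{15−2} = C_13.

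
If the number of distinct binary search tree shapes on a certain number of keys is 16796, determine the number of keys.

Binary search tree shapes on n keys are counted by C_n. The Catalan number equal to 16796 is C_10.

10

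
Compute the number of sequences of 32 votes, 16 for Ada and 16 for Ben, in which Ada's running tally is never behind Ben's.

Reading a vote for the leader as '(' and for the other as ')' turns such a sequence into a balanced string of 16 pairs, so the count is C_16.
C_16 = C(32,16)/17 = 601080390/17 = 35357670.

35357670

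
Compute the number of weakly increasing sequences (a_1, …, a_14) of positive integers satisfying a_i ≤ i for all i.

Weakly increasing sequences with a_i ≤ i biject with Dyck paths of semilength 14, so there are C_14.
C_14 = C(28,14)/15 = 40116600/15 = 2674440.

2674440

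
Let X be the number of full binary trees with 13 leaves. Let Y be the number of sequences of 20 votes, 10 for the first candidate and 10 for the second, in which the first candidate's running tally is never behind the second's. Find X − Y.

191216

Full binary trees with 13 leaves have 13−1 = 12 internal nodes, so there are C_12 of them. So X = C_12 = 208012.
Reading a vote for the leader as '(' and for the other as ')' turns such a sequence into a balanced string of 10 pairs, so the count is C_10. So Y = C_10 = 16796.
X − Y = 208012 − 16796 = 191216.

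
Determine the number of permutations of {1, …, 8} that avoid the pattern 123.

Permutations of [n] avoiding any single length-3 pattern are counted by C_n; here n = 8.
C_8 = C_7 · 2(2·7+1)/(7+2) = 429 · 30/9 = 1430.

1430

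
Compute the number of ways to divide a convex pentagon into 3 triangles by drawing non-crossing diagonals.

5

A convex 5-gon is triangulated into 3 triangles, and the number of such triangulations is the Catalan number C_{5−2} = C_3.
C_3 = 5.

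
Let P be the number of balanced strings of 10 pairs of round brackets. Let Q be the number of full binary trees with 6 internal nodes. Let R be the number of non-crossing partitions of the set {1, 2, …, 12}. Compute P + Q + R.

With 10 pairs the number of balanced bracket strings is the Catalan number C_10. So P = C_10 = 16796.
Full binary trees with n internal nodes are counted by C_n; here n = 6. So Q = C_6 = 132.
The non-crossing partitions of [12] form a lattice of size C_12. So R = C_12 = 208012.
P + Q + R = 16796 + 132 + 208012 = 224940.

224940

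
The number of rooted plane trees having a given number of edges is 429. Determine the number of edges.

Rooted ordered trees with n edges are counted by C_n. The Catalan number equal to 429 is C_7.

7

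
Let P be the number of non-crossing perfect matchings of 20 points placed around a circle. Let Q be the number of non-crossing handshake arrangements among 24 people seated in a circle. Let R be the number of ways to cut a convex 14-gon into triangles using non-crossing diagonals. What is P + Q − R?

16796

Non-crossing perfect matchings of 2n points on a circle are counted by C_n; with 20 points, n = 10. So P = C_10 = 16796.
Non-crossing handshake pairings of 2n people are counted by C_n; 24 people gives n = 12. So Q = C_12 = 208012.
The number of triangulations of a 14-gon is the Catalan number C_12 (index = sides − 2). So R = C_12 = 208012.
P + Q − R = 16796 + 208012 − 208012 = 16796.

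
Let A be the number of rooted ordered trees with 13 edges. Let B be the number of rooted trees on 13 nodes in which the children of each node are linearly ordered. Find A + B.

A rooted plane tree with 13 edges has 14 nodes, and the count is C_13. So A = C_13 = 742900.
Rooted ordered (plane) trees on m nodes have m−1 edges and are counted by C_{m−1}; m = 13 gives C_12. So B = C_12 = 208012.
A + B = 742900 + 208012 = 950912.

950912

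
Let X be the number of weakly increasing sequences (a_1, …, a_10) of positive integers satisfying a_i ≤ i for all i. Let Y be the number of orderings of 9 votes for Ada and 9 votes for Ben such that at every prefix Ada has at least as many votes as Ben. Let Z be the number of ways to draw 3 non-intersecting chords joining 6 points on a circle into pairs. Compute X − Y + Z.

Such sub-staircase sequences of length n are counted by C_n; here n = 10. So X = C_10 = 16796.
Ballot sequences with n votes each where one side never trails are Dyck words, counted by C_n; here n = 9. So Y = C_9 = 4862.
Non-crossing perfect matchings of 2n points on a circle are counted by C_n; with 6 points, n = 3. So Z = C_3 = 5.
X − Y + Z = 16796 − 4862 + 5 = 11939.

11939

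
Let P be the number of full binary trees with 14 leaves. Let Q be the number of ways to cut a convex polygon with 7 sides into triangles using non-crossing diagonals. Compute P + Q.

A full binary tree with L leaves has L−1 internal nodes and is counted by C_{L−1}; L = 14 gives C_13. So P = C_13 = 742900.
A convex 7-gon is triangulated into 5 triangles, and the number of such triangulations is the Catalan number C_{7−2} = C_5. So Q = C_5 = 42.
P + Q = 742900 + 42 = 742942.

742942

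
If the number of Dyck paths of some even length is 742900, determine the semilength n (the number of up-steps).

Dyck paths of semilength n are counted by C_n; 742900 = C_13.

13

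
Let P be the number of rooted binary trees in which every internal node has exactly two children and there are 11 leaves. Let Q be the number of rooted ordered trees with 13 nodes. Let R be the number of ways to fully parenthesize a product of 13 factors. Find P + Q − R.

16796

A full binary tree with L leaves has L−1 internal nodes and is counted by C_{L−1}; L = 11 gives C_10. So P = C_10 = 16796.
Rooted ordered (plane) trees on m nodes have m−1 edges and are counted by C_{m−1}; m = 13 gives C_12. So Q = C_12 = 208012.
Parenthesizations of m factors correspond to full binary trees with m leaves, counted by C_{m−1}; m = 13 gives C_12. So R = C_12 = 208012.
P + Q − R = 16796 + 208012 − 208012 = 16796.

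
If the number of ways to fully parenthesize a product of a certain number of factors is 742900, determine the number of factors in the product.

14

Parenthesizations of m factors are counted by C_{m−1}; 742900 = C_13.
So the index is 13, and the number of factors is 13 + 1 = 14.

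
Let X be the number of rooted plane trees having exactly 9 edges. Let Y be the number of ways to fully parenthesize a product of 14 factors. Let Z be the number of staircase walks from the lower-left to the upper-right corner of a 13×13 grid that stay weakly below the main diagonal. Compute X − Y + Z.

4862

A rooted plane tree with 9 edges has 10 nodes, and the count is C_9. So X = C_9 = 4862.
Parenthesizations of m factors correspond to full binary trees with m leaves, counted by C_{m−1}; m = 14 gives C_13. So Y = C_13 = 742900.
Sub-diagonal monotone paths from (0,0) to (13,13) biject with Dyck paths of semilength 13, giving C_13. So Z = C_13 = 742900.
X − Y + Z = 4862 − 742900 + 742900 = 4862.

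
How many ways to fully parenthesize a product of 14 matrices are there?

742900

Bracketing 14 factors into binary products is counted by C_{14−1} = C_13.
C_13 = 742900.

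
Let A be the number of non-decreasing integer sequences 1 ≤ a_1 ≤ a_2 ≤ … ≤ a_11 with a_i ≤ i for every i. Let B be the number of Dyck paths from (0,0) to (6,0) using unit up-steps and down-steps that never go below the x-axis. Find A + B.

58791

Such sub-staircase sequences of length n are counted by C_n; here n = 11. So A = C_11 = 58786.
Dyck paths of semilength n (length 2n) are counted by C_n; here n = 3. So B = C_3 = 5.
A + B = 58786 + 5 = 58791.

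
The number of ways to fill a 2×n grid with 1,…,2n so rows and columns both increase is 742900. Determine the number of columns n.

13

Standard Young tableaux of shape 2×n are counted by C_n; 742900 = C_13.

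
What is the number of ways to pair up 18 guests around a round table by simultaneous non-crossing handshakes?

With 18 = 2·9 people, non-crossing handshake pairings are non-crossing perfect matchings on a circle, counted by C_9.
C_9 = C(18,9)/10 = 48620/10 = 4862.

4862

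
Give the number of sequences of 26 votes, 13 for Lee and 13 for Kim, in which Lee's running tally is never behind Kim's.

742900

Ballot sequences with n votes each where one side never trails are Dyck words, counted by C_n; here n = 13.
C_13 = 742900.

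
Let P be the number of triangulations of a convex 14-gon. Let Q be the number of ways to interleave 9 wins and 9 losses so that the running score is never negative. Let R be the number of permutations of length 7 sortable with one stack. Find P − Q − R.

Triangulations of a convex m-gon are counted by C_{m−2}; with m = 14 this is C_12. So P = C_12 = 208012.
Reading a vote for the leader as '(' and for the other as ')' turns such a sequence into a balanced string of 9 pairs, so the count is C_9. So Q = C_9 = 4862.
By Knuth's characterisation, the stack-sortable permutations of length 7 are the 231-avoiders, numbering C_7. So R = C_7 = 429.
P − Q − R = 208012 − 4862 − 429 = 202721.

202721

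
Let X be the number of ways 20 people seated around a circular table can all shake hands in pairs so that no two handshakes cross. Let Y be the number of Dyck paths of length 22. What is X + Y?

75582

With 20 = 2·10 people, non-crossing handshake pairings are non-crossing perfect matchings on a circle, counted by C_10. So X = C_10 = 16796.
Dyck paths of semilength n (length 2n) are counted by C_n; here n = 11. So Y = C_11 = 58786.
X + Y = 16796 + 58786 = 75582.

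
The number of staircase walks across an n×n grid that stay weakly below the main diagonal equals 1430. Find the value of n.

8

Such diagonal-avoiding paths in an n×n grid are counted by C_n; 1430 = C_8.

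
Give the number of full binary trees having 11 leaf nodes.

16796

Full binary trees with 11 leaves have 11−1 = 10 internal nodes, so there are C_10 of them.
C_10 = C_9 · 2(2·9+1)/(9+2) = 4862 · 38/11 = 16796.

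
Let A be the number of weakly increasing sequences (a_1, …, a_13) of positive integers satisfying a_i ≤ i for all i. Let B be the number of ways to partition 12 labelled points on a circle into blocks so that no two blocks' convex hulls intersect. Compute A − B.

534888

Weakly increasing sequences with a_i ≤ i biject with Dyck paths of semilength 13, so there are C_13. So A = C_13 = 742900.
The non-crossing partitions of [12] form a lattice of size C_12. So B = C_12 = 208012.
A − B = 742900 − 208012 = 534888.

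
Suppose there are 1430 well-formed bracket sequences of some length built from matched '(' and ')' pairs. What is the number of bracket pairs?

8

Balanced strings of n bracket-pairs are counted by C_n. Since C_8 = 1430, the index is 8.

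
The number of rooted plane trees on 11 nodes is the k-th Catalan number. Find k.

A rooted plane tree on 11 nodes has 10 edges, and such trees are counted by C_10.

10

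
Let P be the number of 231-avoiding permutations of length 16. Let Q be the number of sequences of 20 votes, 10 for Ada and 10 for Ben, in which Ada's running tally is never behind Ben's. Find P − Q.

Permutations of [n] avoiding any single length-3 pattern are counted by C_n; here n = 16. So P = C_16 = 35357670.
Ballot sequences with n votes each where one side never trails are Dyck words, counted by C_n; here n = 10. So Q = C_10 = 16796.
P − Q = 35357670 − 16796 = 35340874.

35340874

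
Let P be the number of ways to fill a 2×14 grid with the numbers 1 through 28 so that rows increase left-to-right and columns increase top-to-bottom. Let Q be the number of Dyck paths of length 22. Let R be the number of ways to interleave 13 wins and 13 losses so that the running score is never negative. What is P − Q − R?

By the hook-length formula (or a Dyck-path bijection), SYT of shape 2×14 number C_14. So P = C_14 = 2674440.
A Dyck path with 11 up-steps and 11 down-steps has semilength 11, so there are C_11 of them. So Q = C_11 = 58786.
Reading a vote for the leader as '(' and for the other as ')' turns such a sequence into a balanced string of 13 pairs, so the count is C_13. So R = C_13 = 742900.
P − Q − R = 2674440 − 58786 − 742900 = 1872754.

1872754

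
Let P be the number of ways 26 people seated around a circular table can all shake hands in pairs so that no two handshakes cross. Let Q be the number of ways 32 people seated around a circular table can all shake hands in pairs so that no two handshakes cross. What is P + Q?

36100570

Non-crossing handshake pairings of 2n people are counted by C_n; 26 people gives n = 13. So P = C_13 = 742900.
Non-crossing handshake pairings of 2n people are counted by C_n; 32 people gives n = 16. So Q = C_16 = 35357670.
P + Q = 742900 + 35357670 = 36100570.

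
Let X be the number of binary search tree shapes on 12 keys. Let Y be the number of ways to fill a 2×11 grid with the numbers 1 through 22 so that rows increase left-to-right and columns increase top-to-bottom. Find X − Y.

Rooted binary trees with 12 nodes (each child slot possibly empty) number C_12. So X = C_12 = 208012.
Standard Young tableaux of shape 2×n are counted by C_n; here n = 11. So Y = C_11 = 58786.
X − Y = 208012 − 58786 = 149226.

149226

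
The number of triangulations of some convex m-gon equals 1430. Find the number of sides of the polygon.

Triangulations of a convex m-gon are counted by C_{m−2}; 1430 = C_8.
So m − 2 = 8, giving m = 10 sides.

10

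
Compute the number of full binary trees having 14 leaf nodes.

742900

Full binary trees with 14 leaves have 14−1 = 13 internal nodes, so there are C_13 of them.
C_13 = C_12 · 2(2·12+1)/(12+2) = 208012 · 50/14 = 742900.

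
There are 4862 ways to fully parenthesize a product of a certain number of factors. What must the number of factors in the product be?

Parenthesizations of m factors are counted by C_{m−1}. The Catalan number equal to 4862 is C_9.
So the index is 9, and the number of factors is 9 + 1 = 10.

10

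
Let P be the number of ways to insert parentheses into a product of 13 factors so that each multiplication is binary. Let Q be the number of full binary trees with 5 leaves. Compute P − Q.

207998

Ways to associate a product of 13 factors correspond to binary trees on 13 leaves, so the count is C_12. So P = C_12 = 208012.
Full binary trees with 5 leaves have 5−1 = 4 internal nodes, so there are C_4 of them. So Q = C_4 = 14.
P − Q = 208012 − 14 = 207998.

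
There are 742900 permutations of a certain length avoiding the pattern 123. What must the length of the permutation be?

13

Permutations of [n] avoiding a fixed length-3 pattern are counted by C_n, and C_13 = 742900.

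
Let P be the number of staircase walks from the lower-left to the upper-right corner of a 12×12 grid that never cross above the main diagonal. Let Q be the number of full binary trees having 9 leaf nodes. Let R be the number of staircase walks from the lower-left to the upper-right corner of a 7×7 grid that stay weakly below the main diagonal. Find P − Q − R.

206153

Sub-diagonal monotone paths from (0,0) to (12,12) biject with Dyck paths of semilength 12, giving C_12. So P = C_12 = 208012.
Full binary trees with 9 leaves have 9−1 = 8 internal nodes, so there are C_8 of them. So Q = C_8 = 1430.
Sub-diagonal monotone paths from (0,0) to (7,7) biject with Dyck paths of semilength 7, giving C_7. So R = C_7 = 429.
P − Q − R = 208012 − 1430 − 429 = 206153.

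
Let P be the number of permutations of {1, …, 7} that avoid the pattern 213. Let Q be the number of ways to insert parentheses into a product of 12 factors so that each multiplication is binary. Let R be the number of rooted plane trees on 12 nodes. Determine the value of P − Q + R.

429

For any fixed pattern of length 3, the pattern-avoiding permutations of [7] number C_7. So P = C_7 = 429.
Parenthesizations of m factors correspond to full binary trees with m leaves, counted by C_{m−1}; m = 12 gives C_11. So Q = C_11 = 58786.
Rooted ordered (plane) trees on m nodes have m−1 edges and are counted by C_{m−1}; m = 12 gives C_11. So R = C_11 = 58786.
P − Q + R = 429 − 58786 + 58786 = 429.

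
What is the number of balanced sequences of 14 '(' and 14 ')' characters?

2674440

With 14 pairs the number of balanced bracket strings is the Catalan number C_14.
C_14 = C(28,14)/15 = 40116600/15 = 2674440.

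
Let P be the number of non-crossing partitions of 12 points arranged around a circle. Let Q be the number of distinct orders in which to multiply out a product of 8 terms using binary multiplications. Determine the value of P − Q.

Non-crossing partitions of an n-element set are counted by C_n; here n = 12. So P = C_12 = 208012.
Ways to associate a product of 8 factors correspond to binary trees on 8 leaves, so the count is C_7. So Q = C_7 = 429.
P − Q = 208012 − 429 = 207583.

207583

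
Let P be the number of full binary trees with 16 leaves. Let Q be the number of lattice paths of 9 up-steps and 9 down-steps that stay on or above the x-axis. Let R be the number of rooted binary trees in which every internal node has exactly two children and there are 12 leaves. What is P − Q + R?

A full binary tree with L leaves has L−1 internal nodes and is counted by C_{L−1}; L = 16 gives C_15. So P = C_15 = 9694845.
Paths of 9 up- and 9 down-steps that never dip below the axis are Dyck paths; their count is C_9. So Q = C_9 = 4862.
A full binary tree with L leaves has L−1 internal nodes and is counted by C_{L−1}; L = 12 gives C_11. So R = C_11 = 58786.
P − Q + R = 9694845 − 4862 + 58786 = 9748769.

9748769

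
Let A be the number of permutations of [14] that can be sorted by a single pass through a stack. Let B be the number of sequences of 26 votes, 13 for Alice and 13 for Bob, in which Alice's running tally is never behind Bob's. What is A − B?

1931540

By Knuth's characterisation, the stack-sortable permutations of length 14 are the 231-avoiders, numbering C_14. So A = C_14 = 2674440.
Ballot sequences with n votes each where one side never trails are Dyck words, counted by C_n; here n = 13. So B = C_13 = 742900.
A − B = 2674440 − 742900 = 1931540.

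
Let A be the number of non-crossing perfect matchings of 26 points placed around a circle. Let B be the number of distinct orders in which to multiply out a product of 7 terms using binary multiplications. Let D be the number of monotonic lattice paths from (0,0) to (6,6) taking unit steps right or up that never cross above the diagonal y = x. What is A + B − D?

Pairing 26 circle points by 13 non-crossing chords gives C_13 matchings. So A = C_13 = 742900.
Bracketing 7 factors into binary products is counted by C_{7−1} = C_6. So B = C_6 = 132.
Monotone paths in an n×n grid that stay weakly below the diagonal are counted by C_n; here n = 6. So D = C_6 = 132.
A + B − D = 742900 + 132 − 132 = 742900.

742900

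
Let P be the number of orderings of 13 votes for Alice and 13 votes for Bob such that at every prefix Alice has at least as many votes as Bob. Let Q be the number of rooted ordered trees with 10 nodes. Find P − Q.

738038

Ballot sequences with n votes each where one side never trails are Dyck words, counted by C_n; here n = 13. So P = C_13 = 742900.
A rooted plane tree on 10 nodes has 9 edges, and such trees are counted by C_9. So Q = C_9 = 4862.
P − Q = 742900 − 4862 = 738038.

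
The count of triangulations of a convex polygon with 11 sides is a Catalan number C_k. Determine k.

A convex 11-gon is triangulated into 9 triangles, and the number of such triangulations is the Catalan number C_{11−2} = C_9.

9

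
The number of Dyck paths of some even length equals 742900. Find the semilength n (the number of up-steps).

13

Dyck paths of semilength n are counted by C_n; 742900 = C_13.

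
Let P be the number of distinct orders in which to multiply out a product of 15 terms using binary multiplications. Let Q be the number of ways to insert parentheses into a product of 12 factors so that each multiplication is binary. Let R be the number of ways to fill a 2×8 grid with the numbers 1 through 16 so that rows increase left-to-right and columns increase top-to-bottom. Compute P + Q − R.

2731796

Ways to associate a product of 15 factors correspond to binary trees on 15 leaves, so the count is C_14. So P = C_14 = 2674440.
Parenthesizations of m factors correspond to full binary trees with m leaves, counted by C_{m−1}; m = 12 gives C_11. So Q = C_11 = 58786.
By the hook-length formula (or a Dyck-path bijection), SYT of shape 2×8 number C_8. So R = C_8 = 1430.
P + Q − R = 2674440 + 58786 − 1430 = 2731796.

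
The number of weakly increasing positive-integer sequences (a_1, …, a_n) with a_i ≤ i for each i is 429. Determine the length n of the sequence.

Such sub-staircase sequences of length n are counted by C_n. Since C_7 = 429, the index is 7.

7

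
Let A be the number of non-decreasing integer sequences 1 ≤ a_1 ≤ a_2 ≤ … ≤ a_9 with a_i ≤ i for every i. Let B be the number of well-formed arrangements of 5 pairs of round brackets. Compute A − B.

Such sub-staircase sequences of length n are counted by C_n; here n = 9. So A = C_9 = 4862.
With 5 pairs the number of balanced bracket strings is the Catalan number C_5. So B = C_5 = 42.
A − B = 4862 − 42 = 4820.

4820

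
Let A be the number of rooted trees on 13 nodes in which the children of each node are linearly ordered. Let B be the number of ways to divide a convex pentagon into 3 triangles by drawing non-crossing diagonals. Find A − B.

A rooted plane tree on 13 nodes has 12 edges, and such trees are counted by C_12. So A = C_12 = 208012.
The number of triangulations of a 5-gon is the Catalan number C_3 (index = sides − 2). So B = C_3 = 5.
A − B = 208012 − 5 = 208007.

208007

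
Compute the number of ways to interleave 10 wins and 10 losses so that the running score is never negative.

Ballot sequences with n votes each where one side never trails are Dyck words, counted by C_n; here n = 10.
C_10 = C(20,10)/11 = 184756/11 = 16796.

16796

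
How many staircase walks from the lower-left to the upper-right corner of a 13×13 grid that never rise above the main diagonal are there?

Monotone paths in an n×n grid that stay weakly below the diagonal are counted by C_n; here n = 13.
C_13 = C(26,13)/14 = 10400600/14 = 742900.

742900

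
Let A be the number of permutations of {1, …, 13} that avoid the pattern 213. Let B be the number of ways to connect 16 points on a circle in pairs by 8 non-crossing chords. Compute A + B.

744330

For any fixed pattern of length 3, the pattern-avoiding permutations of [13] number C_13. So A = C_13 = 742900.
Pairing 16 circle points by 8 non-crossing chords gives C_8 matchings. So B = C_8 = 1430.
A + B = 742900 + 1430 = 744330.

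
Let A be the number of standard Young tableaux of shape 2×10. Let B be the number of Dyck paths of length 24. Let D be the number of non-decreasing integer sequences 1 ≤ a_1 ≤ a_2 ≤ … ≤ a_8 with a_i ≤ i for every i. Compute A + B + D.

226238

By the hook-length formula (or a Dyck-path bijection), SYT of shape 2×10 number C_10. So A = C_10 = 16796.
A Dyck path with 12 up-steps and 12 down-steps has semilength 12, so there are C_12 of them. So B = C_12 = 208012.
Weakly increasing sequences with a_i ≤ i biject with Dyck paths of semilength 8, so there are C_8. So D = C_8 = 1430.
A + B + D = 16796 + 208012 + 1430 = 226238.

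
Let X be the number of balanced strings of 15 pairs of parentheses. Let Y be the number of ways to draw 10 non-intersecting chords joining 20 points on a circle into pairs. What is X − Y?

9678049

With 15 pairs the number of balanced bracket strings is the Catalan number C_15. So X = C_15 = 9694845.
Non-crossing perfect matchings of 2n points on a circle are counted by C_n; with 20 points, n = 10. So Y = C_10 = 16796.
X − Y = 9694845 − 16796 = 9678049.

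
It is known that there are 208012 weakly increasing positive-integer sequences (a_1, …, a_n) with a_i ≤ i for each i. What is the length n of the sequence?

12

Such sub-staircase sequences of length n are counted by C_n. Since C_12 = 208012, the index is 12.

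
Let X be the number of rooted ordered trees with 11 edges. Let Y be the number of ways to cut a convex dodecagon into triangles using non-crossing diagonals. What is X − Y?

Rooted ordered trees with n edges are counted by C_n; here n = 11. So X = C_11 = 58786.
A convex 12-gon is triangulated into 10 triangles, and the number of such triangulations is the Catalan number C_{12−2} = C_10. So Y = C_10 = 16796.
X − Y = 58786 − 16796 = 41990.

41990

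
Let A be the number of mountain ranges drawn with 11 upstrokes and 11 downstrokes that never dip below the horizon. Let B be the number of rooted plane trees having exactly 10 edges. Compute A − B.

41990

Dyck paths of semilength n (length 2n) are counted by C_n; here n = 11. So A = C_11 = 58786.
A rooted plane tree with 10 edges has 11 nodes, and the count is C_10. So B = C_10 = 16796.
A − B = 58786 − 16796 = 41990.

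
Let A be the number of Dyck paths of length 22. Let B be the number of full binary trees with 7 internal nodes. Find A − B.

A Dyck path with 11 up-steps and 11 down-steps has semilength 11, so there are C_11 of them. So A = C_11 = 58786.
Full binary trees with n internal nodes are counted by C_n; here n = 7. So B = C_7 = 429.
A − B = 58786 − 429 = 58357.

58357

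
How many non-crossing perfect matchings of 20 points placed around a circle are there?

Pairing 20 circle points by 10 non-crossing chords gives C_10 matchings.
C_10 = C(20,10)/11 = 184756/11 = 16796.

16796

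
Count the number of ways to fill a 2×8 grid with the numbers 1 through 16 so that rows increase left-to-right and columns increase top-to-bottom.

By the hook-length formula (or a Dyck-path bijection), SYT of shape 2×8 number C_8.
C_8 = C(16,8)/9 = 12870/9 = 1430.

1430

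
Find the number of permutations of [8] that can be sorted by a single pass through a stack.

Stack-sortable permutations are exactly the 231-avoiding ones, counted by C_n; here n = 8.
C_8 = C(16,8)/9 = 12870/9 = 1430.

1430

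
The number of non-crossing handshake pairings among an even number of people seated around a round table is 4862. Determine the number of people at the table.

Non-crossing handshake pairings of 2n people are counted by C_n. The Catalan number equal to 4862 is C_9.
So n = 9, and there are 2n = 18 people.

18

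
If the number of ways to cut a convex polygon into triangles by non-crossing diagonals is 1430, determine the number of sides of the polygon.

10

Triangulations of a convex m-gon are counted by C_{m−2}. The Catalan number equal to 1430 is C_8.
So m − 2 = 8, giving m = 10 sides.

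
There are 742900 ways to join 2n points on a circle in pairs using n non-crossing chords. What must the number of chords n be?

13

Non-crossing pairings of 2n points on a circle are counted by C_n. The Catalan number equal to 742900 is C_13.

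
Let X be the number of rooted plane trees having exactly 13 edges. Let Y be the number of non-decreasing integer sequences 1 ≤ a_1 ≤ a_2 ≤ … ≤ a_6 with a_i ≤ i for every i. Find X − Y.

742768

Rooted ordered trees with n edges are counted by C_n; here n = 13. So X = C_13 = 742900.
Such sub-staircase sequences of length n are counted by C_n; here n = 6. So Y = C_6 = 132.
X − Y = 742900 − 132 = 742768.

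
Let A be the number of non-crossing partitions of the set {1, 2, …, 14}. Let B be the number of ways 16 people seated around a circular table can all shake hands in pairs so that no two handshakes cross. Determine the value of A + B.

The non-crossing partitions of [14] form a lattice of size C_14. So A = C_14 = 2674440.
Non-crossing handshake pairings of 2n people are counted by C_n; 16 people gives n = 8. So B = C_8 = 1430.
A + B = 2674440 + 1430 = 2675870.

2675870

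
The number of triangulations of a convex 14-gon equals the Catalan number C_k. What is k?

A convex 14-gon is triangulated into 12 triangles, and the number of such triangulations is the Catalan number C_{14−2} = C_12.

12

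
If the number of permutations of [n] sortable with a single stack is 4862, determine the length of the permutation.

Stack-sortable permutations of [n] are counted by C_n. The Catalan number equal to 4862 is C_9.

9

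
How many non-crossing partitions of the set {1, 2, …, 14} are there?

2674440

The non-crossing partitions of [14] form a lattice of size C_14.
C_14 = 2674440.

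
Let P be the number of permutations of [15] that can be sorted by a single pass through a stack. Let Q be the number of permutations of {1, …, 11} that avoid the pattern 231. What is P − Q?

Stack-sortable permutations are exactly the 231-avoiding ones, counted by C_n; here n = 15. So P = C_15 = 9694845.
For any fixed pattern of length 3, the pattern-avoiding permutations of [11] number C_11. So Q = C_11 = 58786.
P − Q = 9694845 − 58786 = 9636059.

9636059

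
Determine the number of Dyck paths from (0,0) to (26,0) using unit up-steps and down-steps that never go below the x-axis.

742900

Paths of 13 up- and 13 down-steps that never dip below the axis are Dyck paths; their count is C_13.
C_13 = C_12 · 2(2·12+1)/(12+2) = 208012 · 50/14 = 742900.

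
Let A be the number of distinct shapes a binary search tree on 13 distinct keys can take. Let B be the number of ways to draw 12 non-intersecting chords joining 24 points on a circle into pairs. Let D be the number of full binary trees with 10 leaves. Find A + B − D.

946050

Binary trees (left/right distinguished) on n nodes are counted by C_n; here n = 13. So A = C_13 = 742900.
Non-crossing perfect matchings of 2n points on a circle are counted by C_n; with 24 points, n = 12. So B = C_12 = 208012.
A full binary tree with L leaves has L−1 internal nodes and is counted by C_{L−1}; L = 10 gives C_9. So D = C_9 = 4862.
A + B − D = 742900 + 208012 − 4862 = 946050.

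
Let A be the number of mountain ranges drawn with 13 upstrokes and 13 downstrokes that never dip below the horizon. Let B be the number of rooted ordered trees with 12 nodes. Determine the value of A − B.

684114

Dyck paths of semilength n (length 2n) are counted by C_n; here n = 13. So A = C_13 = 742900.
Rooted ordered (plane) trees on m nodes have m−1 edges and are counted by C_{m−1}; m = 12 gives C_11. So B = C_11 = 58786.
A − B = 742900 − 58786 = 684114.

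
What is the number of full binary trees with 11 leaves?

16796

A full binary tree with L leaves has L−1 internal nodes and is counted by C_{L−1}; L = 11 gives C_10.
C_10 = C_9 · 2(2·9+1)/(9+2) = 4862 · 38/11 = 16796.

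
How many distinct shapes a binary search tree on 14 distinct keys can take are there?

2674440

Binary trees (left/right distinguished) on n nodes are counted by C_n; here n = 14.
C_14 = C_13 · 2(2·13+1)/(13+2) = 742900 · 54/15 = 2674440.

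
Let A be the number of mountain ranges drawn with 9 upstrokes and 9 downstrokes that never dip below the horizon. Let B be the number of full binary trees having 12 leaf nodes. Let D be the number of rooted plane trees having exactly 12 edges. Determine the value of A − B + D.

Paths of 9 up- and 9 down-steps that never dip below the axis are Dyck paths; their count is C_9. So A = C_9 = 4862.
Full binary trees with 12 leaves have 12−1 = 11 internal nodes, so there are C_11 of them. So B = C_11 = 58786.
A rooted plane tree with 12 edges has 13 nodes, and the count is C_12. So D = C_12 = 208012.
A − B + D = 4862 − 58786 + 208012 = 154088.

154088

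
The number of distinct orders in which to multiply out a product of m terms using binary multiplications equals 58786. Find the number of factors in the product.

Parenthesizations of m factors are counted by C_{m−1}. Since C_11 = 58786, the index is 11.
So the index is 11, and the number of factors is 11 + 1 = 12.

12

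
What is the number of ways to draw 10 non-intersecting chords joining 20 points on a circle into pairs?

16796

Pairing 20 circle points by 10 non-crossing chords gives C_10 matchings.
C_10 = C(20,10)/11 = 184756/11 = 16796.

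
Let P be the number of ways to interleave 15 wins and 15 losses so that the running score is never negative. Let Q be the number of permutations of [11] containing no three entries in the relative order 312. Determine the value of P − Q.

Reading a vote for the leader as '(' and for the other as ')' turns such a sequence into a balanced string of 15 pairs, so the count is C_15. So P = C_15 = 9694845.
For any fixed pattern of length 3, the pattern-avoiding permutations of [11] number C_11. So Q = C_11 = 58786.
P − Q = 9694845 − 58786 = 9636059.

9636059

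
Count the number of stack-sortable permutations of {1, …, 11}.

58786

By Knuth's characterisation, the stack-sortable permutations of length 11 are the 231-avoiders, numbering C_11.
C_11 = 58786.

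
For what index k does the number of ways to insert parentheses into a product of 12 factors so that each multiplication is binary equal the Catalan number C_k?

11

Bracketing 12 factors into binary products is counted by C_{12−1} = C_11.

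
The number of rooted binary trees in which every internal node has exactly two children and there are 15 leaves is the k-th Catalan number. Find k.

14

A full binary tree with L leaves has L−1 internal nodes and is counted by C_{L−1}; L = 15 gives C_14.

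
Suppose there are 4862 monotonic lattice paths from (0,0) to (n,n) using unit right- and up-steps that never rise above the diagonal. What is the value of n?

Such diagonal-avoiding paths in an n×n grid are counted by C_n, and C_9 = 4862.

9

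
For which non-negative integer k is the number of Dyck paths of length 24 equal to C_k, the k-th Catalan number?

12

Paths of 12 up- and 12 down-steps that never dip below the axis are Dyck paths; their count is C_12.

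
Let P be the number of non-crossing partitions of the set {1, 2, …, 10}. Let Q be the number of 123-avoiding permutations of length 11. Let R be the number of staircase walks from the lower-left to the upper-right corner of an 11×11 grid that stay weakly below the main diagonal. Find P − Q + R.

16796

The non-crossing partitions of [10] form a lattice of size C_10. So P = C_10 = 16796.
Permutations of [n] avoiding any single length-3 pattern are counted by C_n; here n = 11. So Q = C_11 = 58786.
Monotone paths in an n×n grid that stay weakly below the diagonal are counted by C_n; here n = 11. So R = C_11 = 58786.
P − Q + R = 16796 − 58786 + 58786 = 16796.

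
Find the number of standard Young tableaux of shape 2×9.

4862

Standard Young tableaux of shape 2×n are counted by C_n; here n = 9.
C_9 = C(18,9)/10 = 48620/10 = 4862.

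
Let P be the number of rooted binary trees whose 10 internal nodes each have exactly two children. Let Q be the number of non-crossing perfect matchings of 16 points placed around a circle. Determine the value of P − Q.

15366

The number of full binary trees on 10 internal nodes is the Catalan number C_10. So P = C_10 = 16796.
Pairing 16 circle points by 8 non-crossing chords gives C_8 matchings. So Q = C_8 = 1430.
P − Q = 16796 − 1430 = 15366.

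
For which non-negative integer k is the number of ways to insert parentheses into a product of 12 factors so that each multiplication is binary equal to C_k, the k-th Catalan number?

Parenthesizations of m factors correspond to full binary trees with m leaves, counted by C_{m−1}; m = 12 gives C_11.

11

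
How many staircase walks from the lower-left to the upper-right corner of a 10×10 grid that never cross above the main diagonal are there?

Monotone paths in an n×n grid that stay weakly below the diagonal are counted by C_n; here n = 10.
C_10 = C(20,10)/11 = 184756/11 = 16796.

16796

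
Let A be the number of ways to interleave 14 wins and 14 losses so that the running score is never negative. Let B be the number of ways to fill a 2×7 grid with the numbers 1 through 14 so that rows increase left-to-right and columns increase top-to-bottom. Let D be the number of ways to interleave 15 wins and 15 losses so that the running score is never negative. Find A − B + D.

Reading a vote for the leader as '(' and for the other as ')' turns such a sequence into a balanced string of 14 pairs, so the count is C_14. So A = C_14 = 2674440.
Standard Young tableaux of shape 2×n are counted by C_n; here n = 7. So B = C_7 = 429.
Reading a vote for the leader as '(' and for the other as ')' turns such a sequence into a balanced string of 15 pairs, so the count is C_15. So D = C_15 = 9694845.
A − B + D = 2674440 − 429 + 9694845 = 12368856.

12368856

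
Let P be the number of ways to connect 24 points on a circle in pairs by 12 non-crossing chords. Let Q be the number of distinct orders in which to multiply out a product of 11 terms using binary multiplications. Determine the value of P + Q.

224808

Pairing 24 circle points by 12 non-crossing chords gives C_12 matchings. So P = C_12 = 208012.
Bracketing 11 factors into binary products is counted by C_{11−1} = C_10. So Q = C_10 = 16796.
P + Q = 208012 + 16796 = 224808.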